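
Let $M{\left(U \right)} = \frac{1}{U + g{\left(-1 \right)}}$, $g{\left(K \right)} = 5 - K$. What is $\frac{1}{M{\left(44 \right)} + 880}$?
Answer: $\frac{50}{44001} \approx 0.0011363$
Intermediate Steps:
$M{\left(U \right)} = \frac{1}{6 + U}$ ($M{\left(U \right)} = \frac{1}{U + \left(5 - -1\right)} = \frac{1}{U + \left(5 + 1\right)} = \frac{1}{U + 6} = \frac{1}{6 + U}$)
$\frac{1}{M{\left(44 \right)} + 880} = \frac{1}{\frac{1}{6 + 44} + 880} = \frac{1}{\frac{1}{50} + 880} = \frac{1}{\frac{44001}{50}} = \frac{50}{44001}$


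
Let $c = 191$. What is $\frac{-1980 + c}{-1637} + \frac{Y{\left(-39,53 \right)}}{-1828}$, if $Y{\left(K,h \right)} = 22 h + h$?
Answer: $\frac{1274789}{2992436} \approx 0.426$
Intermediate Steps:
$Y{\left(K,h \right)} = 23 h$
$\frac{-1980 + c}{-1637} + \frac{Y{\left(-39,53 \right)}}{-1828} = \frac{-1980 + 191}{-1637} + \frac{23 \cdot 53}{-1828} = \left(-1789\right) \left(- \frac{1}{1637}\right) + 1219 \left(- \frac{1}{1828}\right) = \frac{1789}{1637} - \frac{1219}{1828} = \frac{1274789}{2992436}$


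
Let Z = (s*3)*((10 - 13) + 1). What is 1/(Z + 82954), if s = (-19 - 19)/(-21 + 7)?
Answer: 7/580564 ≈ 1.2057e-5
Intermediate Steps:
s = 19/7 (s = -38/(-14) = -38*(-1/14) = 19/7 ≈ 2.7143)
Z = -114/7 (Z = ((19/7)*3)*((10 - 13) + 1) = 57*(-3 + 1)/7 = (57/7)*(-2) = -114/7 ≈ -16.286)
1/(Z + 82954) = 1/(-114/7 + 82954) = 1/(580564/7) = 7/580564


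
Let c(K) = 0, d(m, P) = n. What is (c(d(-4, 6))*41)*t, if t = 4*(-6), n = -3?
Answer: 0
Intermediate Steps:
d(m, P) = -3
t = -24
(c(d(-4, 6))*41)*t = (0*41)*(-24) = 0*(-24) = 0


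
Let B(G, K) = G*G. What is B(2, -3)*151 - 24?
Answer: 580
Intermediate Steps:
B(G, K) = G**2
B(2, -3)*151 - 24 = 2**2*151 - 24 = 4*151 - 24 = 604 - 24 = 580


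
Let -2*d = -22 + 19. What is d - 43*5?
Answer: -427/2 ≈ -213.50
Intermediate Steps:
d = 3/2 (d = -(-22 + 19)/2 = -½*(-3) = 3/2 ≈ 1.5000)
d - 43*5 = 3/2 - 43*5 = 3/2 - 215 = -427/2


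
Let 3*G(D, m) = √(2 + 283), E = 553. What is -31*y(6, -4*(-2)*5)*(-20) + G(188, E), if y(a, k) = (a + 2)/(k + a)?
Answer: 2480/23 + √285/3 ≈ 113.45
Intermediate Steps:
G(D, m) = √285/3 (G(D, m) = √(2 + 283)/3 = √285/3)
y(a, k) = (2 + a)/(a + k)
-31*y(6, -4*(-2)*5)*(-20) + G(188, E) = -31*(2 + 6)/(6 - 4*(-2)*5)*(-20) + √285/3 = -31*8/(6 + 8*5)*(-20) + √285/3 = -31*8/(6 + 40)*(-20) + √285/3 = -31*8/46*(-20) + √285/3 = -31*4/23*(-20) + √285/3 = -124/23*(-20) + √285/3 = 2480/23 + √285/3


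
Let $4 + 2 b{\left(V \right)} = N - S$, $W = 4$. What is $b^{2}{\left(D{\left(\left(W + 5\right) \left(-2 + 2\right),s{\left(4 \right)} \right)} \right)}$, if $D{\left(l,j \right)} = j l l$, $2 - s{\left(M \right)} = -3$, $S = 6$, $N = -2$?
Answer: $36$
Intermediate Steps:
$s{\left(M \right)} = 5$ ($s{\left(M \right)} = 2 - -3 = 2 + 3 = 5$)
$D{\left(l,j \right)} = j l^{2}$
$b{\left(V \right)} = -6$ ($b{\left(V \right)} = -2 + \frac{-2 - 6}{2} = -2 + \frac{1}{2} \left(-8\right) = -2 - 4 = -6$)
$b^{2}{\left(D{\left(\left(W + 5\right) \left(-2 + 2\right),s{\left(4 \right)} \right)} \right)} = \left(-6\right)^{2} = 36$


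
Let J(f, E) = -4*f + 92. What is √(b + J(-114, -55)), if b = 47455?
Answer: √48003 ≈ 219.10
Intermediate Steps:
J(f, E) = 92 - 4*f
√(b + J(-114, -55)) = √(47455 + (92 - 4*(-114))) = √(47455 + (92 + 456)) = √(47455 + 548) = √48003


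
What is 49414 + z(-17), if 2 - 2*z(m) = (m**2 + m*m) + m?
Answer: 98269/2 ≈ 49135.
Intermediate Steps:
z(m) = 1 - m**2 - m/2 (z(m) = 1 - ((m**2 + m*m) + m)/2 = 1 - ((m**2 + m**2) + m)/2 = 1 - (2*m**2 + m)/2 = 1 - (m + 2*m**2)/2 = 1 + (-m**2 - m/2) = 1 - m**2 - m/2)
49414 + z(-17) = 49414 + (1 - 1*(-17)**2 - 1/2*(-17)) = 49414 + (1 - 1*289 + 17/2) = 49414 + (1 - 289 + 17/2) = 49414 - 559/2 = 98269/2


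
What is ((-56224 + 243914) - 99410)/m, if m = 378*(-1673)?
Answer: -44140/316197 ≈ -0.13960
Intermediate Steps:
m = -632394
((-56224 + 243914) - 99410)/m = ((-56224 + 243914) - 99410)/(-632394) = (187690 - 99410)*(-1/632394) = 88280*(-1/632394) = -44140/316197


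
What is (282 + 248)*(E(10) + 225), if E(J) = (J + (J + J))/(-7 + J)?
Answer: 124550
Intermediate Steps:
E(J) = 3*J/(-7 + J) (E(J) = (J + 2*J)/(-7 + J) = (3*J)/(-7 + J) = 3*J/(-7 + J))
(282 + 248)*(E(10) + 225) = (282 + 248)*(3*10/(-7 + 10) + 225) = 530*(3*10/3 + 225) = 530*(3*10*(1/3) + 225) = 530*(10 + 225) = 530*235 = 124550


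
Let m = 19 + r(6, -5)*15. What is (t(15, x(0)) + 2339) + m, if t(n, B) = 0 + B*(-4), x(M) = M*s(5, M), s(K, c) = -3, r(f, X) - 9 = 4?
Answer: 2553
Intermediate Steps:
r(f, X) = 13 (r(f, X) = 9 + 4 = 13)
m = 214 (m = 19 + 13*15 = 19 + 195 = 214)
x(M) = -3*M (x(M) = M*(-3) = -3*M)
t(n, B) = -4*B (t(n, B) = 0 - 4*B = -4*B)
(t(15, x(0)) + 2339) + m = (-(-12)*0 + 2339) + 214 = (-4*0 + 2339) + 214 = (0 + 2339) + 214 = 2339 + 214 = 2553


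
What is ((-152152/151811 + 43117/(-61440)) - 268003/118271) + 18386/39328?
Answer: -431691035116720783/123251415199272960 ≈ -3.5025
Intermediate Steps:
((-152152/151811 + 43117/(-61440)) - 268003/118271) + 18386/39328 = ((-152152*1/151811 + 43117*(-1/61440)) - 268003*1/118271) + 18386*(1/39328) = ((-13832/13801 - 43117/61440) - 268003/118271) + 9193/19664 = (-1444895797/847933440 - 268003/118271) + 9193/19664 = -398137976527307/100285935882240 + 9193/19664 = -431691035116720783/123251415199272960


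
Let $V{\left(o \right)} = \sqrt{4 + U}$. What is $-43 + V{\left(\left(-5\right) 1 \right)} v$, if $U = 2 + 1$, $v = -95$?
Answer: $-43 - 95 \sqrt{7} \approx -294.35$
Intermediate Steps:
$U = 3$
$V{\left(o \right)} = \sqrt{7}$ ($V{\left(o \right)} = \sqrt{4 + 3} = \sqrt{7}$)
$-43 + V{\left(\left(-5\right) 1 \right)} v = -43 + \sqrt{7} \left(-95\right) = -43 - 95 \sqrt{7}$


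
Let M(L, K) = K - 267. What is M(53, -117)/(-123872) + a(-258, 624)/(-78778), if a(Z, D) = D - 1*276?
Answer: -28698/21782117 ≈ -0.0013175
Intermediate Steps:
M(L, K) = -267 + K
a(Z, D) = -276 + D (a(Z, D) = D - 276 = -276 + D)
M(53, -117)/(-123872) + a(-258, 624)/(-78778) = (-267 - 117)/(-123872) + (-276 + 624)/(-78778) = -384*(-1/123872) + 348*(-1/78778) = 12/3871 - 174/39389 = -28698/21782117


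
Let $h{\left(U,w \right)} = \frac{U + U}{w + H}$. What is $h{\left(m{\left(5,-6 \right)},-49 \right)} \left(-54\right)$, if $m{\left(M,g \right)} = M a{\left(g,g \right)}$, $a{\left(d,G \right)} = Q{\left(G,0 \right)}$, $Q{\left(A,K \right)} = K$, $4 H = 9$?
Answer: $0$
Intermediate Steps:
$H = \frac{9}{4}$ ($H = \frac{1}{4} \cdot 9 = \frac{9}{4} \approx 2.25$)
$a{\left(d,G \right)} = 0$
$m{\left(M,g \right)} = 0$ ($m{\left(M,g \right)} = M 0 = 0$)
$h{\left(U,w \right)} = \frac{2 U}{\frac{9}{4} + w}$ ($h{\left(U,w \right)} = \frac{U + U}{w + \frac{9}{4}} = \frac{2 U}{\frac{9}{4} + w}$)
$h{\left(m{\left(5,-6 \right)},-49 \right)} \left(-54\right) = 8 \cdot 0 \frac{1}{9 + 4 \left(-49\right)} \left(-54\right) = 8 \cdot 0 \frac{1}{9 - 196} \left(-54\right) = 8 \cdot 0 \frac{1}{-187} \left(-54\right) = 8 \cdot 0 \left(- \frac{1}{187}\right) \left(-54\right) = 0 \left(-54\right) = 0$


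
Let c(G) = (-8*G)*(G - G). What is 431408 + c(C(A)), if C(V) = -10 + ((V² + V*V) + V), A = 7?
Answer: 431408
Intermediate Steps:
C(V) = -10 + V + 2*V² (C(V) = -10 + ((V² + V²) + V) = -10 + (2*V² + V) = -10 + (V + 2*V²) = -10 + V + 2*V²)
c(G) = 0 (c(G) = -8*G*0 = 0)
431408 + c(C(A)) = 431408 + 0 = 431408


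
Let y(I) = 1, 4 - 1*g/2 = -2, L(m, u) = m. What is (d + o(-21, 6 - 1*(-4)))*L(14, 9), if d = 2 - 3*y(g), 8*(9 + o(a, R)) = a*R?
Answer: -1015/2 ≈ -507.50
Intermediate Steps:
g = 12 (g = 8 - 2*(-2) = 8 + 4 = 12)
o(a, R) = -9 + R*a/8 (o(a, R) = -9 + (a*R)/8 = -9 + (R*a)/8 = -9 + R*a/8)
d = -1 (d = 2 - 3*1 = 2 - 3 = -1)
(d + o(-21, 6 - 1*(-4)))*L(14, 9) = (-1 + (-9 + (1/8)*(6 - 1*(-4))*(-21)))*14 = (-1 + (-9 + (1/8)*(6 + 4)*(-21)))*14 = (-1 + (-9 + (1/8)*10*(-21)))*14 = (-1 + (-9 - 105/4))*14 = (-1 - 141/4)*14 = -145/4*14 = -1015/2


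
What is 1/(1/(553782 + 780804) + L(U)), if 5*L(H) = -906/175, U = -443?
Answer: -1167762750/1209134041 ≈ -0.96578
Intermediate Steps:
L(H) = -906/875 (L(H) = (-906/175)/5 = (-906*1/175)/5 = (⅕)*(-906/175) = -906/875)
1/(1/(553782 + 780804) + L(U)) = 1/(1/(553782 + 780804) - 906/875) = 1/(1/1334586 - 906/875) = 1/(-1209134041/1167762750) = -1167762750/1209134041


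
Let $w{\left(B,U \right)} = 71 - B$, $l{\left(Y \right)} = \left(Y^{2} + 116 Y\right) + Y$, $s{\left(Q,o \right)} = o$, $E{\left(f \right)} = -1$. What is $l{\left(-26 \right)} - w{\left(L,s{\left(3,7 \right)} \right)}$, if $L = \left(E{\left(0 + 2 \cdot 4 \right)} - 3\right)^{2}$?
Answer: $-2421$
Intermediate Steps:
$l{\left(Y \right)} = Y^{2} + 117 Y$
$L = 16$ ($L = \left(-1 - 3\right)^{2} = \left(-4\right)^{2} = 16$)
$l{\left(-26 \right)} - w{\left(L,s{\left(3,7 \right)} \right)} = - 26 \left(117 - 26\right) - \left(71 - 16\right) = \left(-26\right) 91 - \left(71 - 16\right) = -2366 - 55 = -2421$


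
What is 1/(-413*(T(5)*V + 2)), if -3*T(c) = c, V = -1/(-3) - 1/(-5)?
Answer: -9/4130 ≈ -0.0021792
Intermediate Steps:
V = 8/15 (V = -1*(-1/3) - 1*(-1/5) = 1/3 + 1/5 = 8/15 ≈ 0.53333)
T(c) = -c/3
1/(-413*(T(5)*V + 2)) = 1/(-413*(-1/3*5*(8/15) + 2)) = 1/(-413*(-5/3*8/15 + 2)) = 1/(-413*(-8/9 + 2)) = 1/(-413*10/9) = 1/(-4130/9) = -9/4130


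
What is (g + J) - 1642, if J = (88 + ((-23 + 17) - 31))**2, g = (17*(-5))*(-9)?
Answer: 1724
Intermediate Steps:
g = 765 (g = -85*(-9) = 765)
J = 2601 (J = (88 + (-6 - 31))**2 = (88 - 37)**2 = 51**2 = 2601)
(g + J) - 1642 = (765 + 2601) - 1642 = 3366 - 1642 = 1724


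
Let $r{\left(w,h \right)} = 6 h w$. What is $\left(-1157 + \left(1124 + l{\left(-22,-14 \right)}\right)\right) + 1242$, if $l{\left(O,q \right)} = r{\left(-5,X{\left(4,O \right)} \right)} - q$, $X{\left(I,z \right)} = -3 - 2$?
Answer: $1373$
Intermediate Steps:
$X{\left(I,z \right)} = -5$
$r{\left(w,h \right)} = 6 h w$
$l{\left(O,q \right)} = 150 - q$ ($l{\left(O,q \right)} = 6 \left(-5\right) \left(-5\right) - q = 150 - q$)
$\left(-1157 + \left(1124 + l{\left(-22,-14 \right)}\right)\right) + 1242 = \left(-1157 + \left(1124 + \left(150 - -14\right)\right)\right) + 1242 = \left(-1157 + \left(1124 + \left(150 + 14\right)\right)\right) + 1242 = \left(-1157 + \left(1124 + 164\right)\right) + 1242 = \left(-1157 + 1288\right) + 1242 = 131 + 1242 = 1373$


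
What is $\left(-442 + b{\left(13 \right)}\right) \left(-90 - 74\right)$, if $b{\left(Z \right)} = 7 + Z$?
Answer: $69208$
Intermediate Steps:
$\left(-442 + b{\left(13 \right)}\right) \left(-90 - 74\right) = \left(-442 + \left(7 + 13\right)\right) \left(-90 - 74\right) = \left(-442 + 20\right) \left(-164\right) = \left(-422\right) \left(-164\right) = 69208$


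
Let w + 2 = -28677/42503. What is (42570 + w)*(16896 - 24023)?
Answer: -12894446545429/42503 ≈ -3.0338e+8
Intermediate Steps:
w = -113683/42503 (w = -2 - 28677/42503 = -113683/42503 ≈ -2.6747)
(42570 + w)*(16896 - 24023) = (42570 - 113683/42503)*(16896 - 24023) = (1809239027/42503)*(-7127) = -12894446545429/42503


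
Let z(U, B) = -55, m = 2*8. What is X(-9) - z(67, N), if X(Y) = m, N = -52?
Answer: 71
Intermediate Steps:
m = 16
X(Y) = 16
X(-9) - z(67, N) = 16 - 1*(-55) = 16 + 55 = 71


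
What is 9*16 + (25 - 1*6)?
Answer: 163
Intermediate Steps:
9*16 + (25 - 1*6) = 144 + (25 - 6) = 144 + 19 = 163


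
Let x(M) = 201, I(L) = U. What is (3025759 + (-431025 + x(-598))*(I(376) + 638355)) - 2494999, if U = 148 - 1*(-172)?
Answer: -275155987440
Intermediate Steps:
U = 320 (U = 148 + 172 = 320)
I(L) = 320
(3025759 + (-431025 + x(-598))*(I(376) + 638355)) - 2494999 = (3025759 + (-431025 + 201)*(320 + 638355)) - 2494999 = (3025759 - 430824*638675) - 2494999 = (3025759 - 275156518200) - 2494999 = -275153492441 - 2494999 = -275155987440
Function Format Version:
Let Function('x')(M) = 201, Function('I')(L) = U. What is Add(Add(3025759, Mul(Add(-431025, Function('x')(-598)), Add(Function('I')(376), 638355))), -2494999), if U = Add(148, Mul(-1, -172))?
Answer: -275155987440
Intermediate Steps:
U = 320 (U = Add(148, 172) = 320)
Function('I')(L) = 320
Add(Add(3025759, Mul(Add(-431025, Function('x')(-598)), Add(Function('I')(376), 638355))), -2494999) = Add(Add(3025759, Mul(Add(-431025, 201), Add(320, 638355))), -2494999) = Add(Add(3025759, Mul(-430824, 638675)), -2494999) = Add(Add(3025759, -275156518200), -2494999) = Add(-275153492441, -2494999) = -275155987440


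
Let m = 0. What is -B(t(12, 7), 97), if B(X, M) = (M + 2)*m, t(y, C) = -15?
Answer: 0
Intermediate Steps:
B(X, M) = 0 (B(X, M) = (M + 2)*0 = (2 + M)*0 = 0)
-B(t(12, 7), 97) = -1*0 = 0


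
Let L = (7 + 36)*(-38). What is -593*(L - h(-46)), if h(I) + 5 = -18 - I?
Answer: 982601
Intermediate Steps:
h(I) = -23 - I (h(I) = -5 + (-18 - I) = -23 - I)
L = -1634 (L = 43*(-38) = -1634)
-593*(L - h(-46)) = -593*(-1634 - (-23 - 1*(-46))) = -593*(-1634 - (-23 + 46)) = -593*(-1634 - 1*23) = -593*(-1634 - 23) = -593*(-1657) = 982601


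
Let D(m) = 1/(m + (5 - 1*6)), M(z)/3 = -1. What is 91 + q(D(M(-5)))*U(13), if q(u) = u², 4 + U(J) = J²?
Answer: 1621/16 ≈ 101.31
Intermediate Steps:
M(z) = -3 (M(z) = 3*(-1) = -3)
U(J) = -4 + J²
D(m) = 1/(-1 + m) (D(m) = 1/(m + (5 - 6)) = 1/(m - 1) = 1/(-1 + m))
91 + q(D(M(-5)))*U(13) = 91 + (1/(-1 - 3))²*(-4 + 13²) = 91 + (1/(-4))²*(-4 + 169) = 91 + (-¼)²*165 = 91 + (1/16)*165 = 91 + 165/16 = 1621/16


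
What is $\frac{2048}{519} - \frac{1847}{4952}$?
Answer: $\frac{9183103}{2570088} \approx 3.5731$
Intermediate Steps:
$\frac{2048}{519} - \frac{1847}{4952} = \frac{9183103}{2570088}$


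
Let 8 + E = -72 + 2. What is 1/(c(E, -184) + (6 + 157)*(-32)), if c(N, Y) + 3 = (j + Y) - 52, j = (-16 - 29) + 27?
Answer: -1/5473 ≈ -0.00018272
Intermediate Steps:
j = -18 (j = -45 + 27 = -18)
E = -78 (E = -8 + (-72 + 2) = -8 - 70 = -78)
c(N, Y) = -73 + Y (c(N, Y) = -3 + ((-18 + Y) - 52) = -3 + (-70 + Y) = -73 + Y)
1/(c(E, -184) + (6 + 157)*(-32)) = 1/((-73 - 184) + (6 + 157)*(-32)) = 1/(-257 + 163*(-32)) = 1/(-257 - 5216) = 1/(-5473) = -1/5473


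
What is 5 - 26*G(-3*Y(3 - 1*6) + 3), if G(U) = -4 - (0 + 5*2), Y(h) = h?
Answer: 369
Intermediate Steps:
G(U) = -14 (G(U) = -4 - (0 + 10) = -4 - 1*10 = -4 - 10 = -14)
5 - 26*G(-3*Y(3 - 1*6) + 3) = 5 - 26*(-14) = 5 + 364 = 369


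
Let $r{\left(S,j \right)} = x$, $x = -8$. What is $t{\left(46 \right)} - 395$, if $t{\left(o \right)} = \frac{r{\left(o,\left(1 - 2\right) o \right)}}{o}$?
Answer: $- \frac{9089}{23} \approx -395.17$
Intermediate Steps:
$r{\left(S,j \right)} = -8$
$t{\left(o \right)} = - \frac{8}{o}$
$t{\left(46 \right)} - 395 = - \frac{8}{46} - 395 = \left(-8\right) \frac{1}{46} - 395 = - \frac{4}{23} - 395 = - \frac{9089}{23}$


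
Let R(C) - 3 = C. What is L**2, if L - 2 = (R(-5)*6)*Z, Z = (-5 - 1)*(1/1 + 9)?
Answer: 521284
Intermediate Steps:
R(C) = 3 + C
Z = -60 (Z = -6*(1 + 9) = -6*10 = -60)
L = 722 (L = 2 + ((3 - 5)*6)*(-60) = 2 - 2*6*(-60) = 2 - 12*(-60) = 2 + 720 = 722)
L**2 = 722**2 = 521284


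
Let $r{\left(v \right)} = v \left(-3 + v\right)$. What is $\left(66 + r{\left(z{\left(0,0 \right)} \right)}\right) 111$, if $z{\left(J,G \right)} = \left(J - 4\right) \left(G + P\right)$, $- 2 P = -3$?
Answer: $13320$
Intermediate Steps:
$P = \frac{3}{2}$ ($P = \left(- \frac{1}{2}\right) \left(-3\right) = \frac{3}{2} \approx 1.5$)
$z{\left(J,G \right)} = \left(-4 + J\right) \left(\frac{3}{2} + G\right)$ ($z{\left(J,G \right)} = \left(J - 4\right) \left(G + \frac{3}{2}\right) = \left(-4 + J\right) \left(\frac{3}{2} + G\right)$)
$\left(66 + r{\left(z{\left(0,0 \right)} \right)}\right) 111 = \left(66 + \left(-6 - 0 + \frac{3}{2} \cdot 0 + 0 \cdot 0\right) \left(-3 + \left(-6 - 0 + \frac{3}{2} \cdot 0 + 0 \cdot 0\right)\right)\right) 111 = \left(66 + \left(-6 + 0 + 0 + 0\right) \left(-3 + \left(-6 + 0 + 0 + 0\right)\right)\right) 111 = \left(66 - 6 \left(-3 - 6\right)\right) 111 = \left(66 - -54\right) 111 = \left(66 + 54\right) 111 = 120 \cdot 111 = 13320$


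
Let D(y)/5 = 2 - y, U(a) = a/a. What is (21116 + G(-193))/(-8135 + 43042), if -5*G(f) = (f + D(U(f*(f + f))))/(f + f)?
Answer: 20376846/33685255 ≈ 0.60492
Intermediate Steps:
U(a) = 1
D(y) = 10 - 5*y (D(y) = 5*(2 - y) = 10 - 5*y)
G(f) = -(5 + f)/(10*f) (G(f) = -(f + (10 - 5*1))/(5*(f + f)) = -(f + (10 - 5))/(5*(2*f)) = -(f + 5)*1/(2*f)/5 = -(5 + f)*1/(2*f)/5 = -(5 + f)/(10*f))
(21116 + G(-193))/(-8135 + 43042) = (21116 + (⅒)*(-5 - 1*(-193))/(-193))/(-8135 + 43042) = (21116 + (⅒)*(-1/193)*(-5 + 193))/34907 = (21116 + (⅒)*(-1/193)*188)*(1/34907) = (21116 - 94/965)*(1/34907) = (20376846/965)*(1/34907) = 20376846/33685255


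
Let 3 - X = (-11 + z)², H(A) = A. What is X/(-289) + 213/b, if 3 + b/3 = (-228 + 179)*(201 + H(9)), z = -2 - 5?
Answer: 3283534/2974677 ≈ 1.1038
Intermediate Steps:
z = -7
X = -321 (X = 3 - (-11 - 7)² = 3 - 1*(-18)² = 3 - 1*324 = 3 - 324 = -321)
b = -30879 (b = -9 + 3*((-228 + 179)*(201 + 9)) = -9 + 3*(-49*210) = -9 + 3*(-10290) = -9 - 30870 = -30879)
X/(-289) + 213/b = -321/(-289) + 213/(-30879) = -321*(-1/289) + 213*(-1/30879) = 321/289 - 71/10293 = 3283534/2974677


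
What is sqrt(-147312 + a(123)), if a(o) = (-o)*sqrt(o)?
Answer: sqrt(-147312 - 123*sqrt(123)) ≈ 385.59*I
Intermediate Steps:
a(o) = -o**(3/2)
sqrt(-147312 + a(123)) = sqrt(-147312 - 123**(3/2)) = sqrt(-147312 - 123*sqrt(123))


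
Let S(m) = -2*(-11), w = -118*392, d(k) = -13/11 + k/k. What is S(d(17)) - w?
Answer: 46278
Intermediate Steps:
d(k) = -2/11 (d(k) = -13*1/11 + 1 = -13/11 + 1 = -2/11)
w = -46256
S(m) = 22
S(d(17)) - w = 22 - 1*(-46256) = 22 + 46256 = 46278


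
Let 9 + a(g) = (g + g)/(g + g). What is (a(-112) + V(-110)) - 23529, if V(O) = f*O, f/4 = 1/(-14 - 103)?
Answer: -2753389/117 ≈ -23533.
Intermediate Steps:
f = -4/117 (f = 4/(-14 - 103) = 4/(-117) = 4*(-1/117) = -4/117 ≈ -0.034188)
V(O) = -4*O/117
a(g) = -8 (a(g) = -9 + (g + g)/(g + g) = -9 + (2*g)/((2*g)) = -9 + (2*g)*(1/(2*g)) = -9 + 1 = -8)
(a(-112) + V(-110)) - 23529 = (-8 - 4/117*(-110)) - 23529 = (-8 + 440/117) - 23529 = -496/117 - 23529 = -2753389/117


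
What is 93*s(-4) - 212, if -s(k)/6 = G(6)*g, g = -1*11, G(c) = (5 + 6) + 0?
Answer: 67306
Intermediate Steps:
G(c) = 11 (G(c) = 11 + 0 = 11)
g = -11
s(k) = 726 (s(k) = -66*(-11) = -6*(-121) = 726)
93*s(-4) - 212 = 93*726 - 212 = 67518 - 212 = 67306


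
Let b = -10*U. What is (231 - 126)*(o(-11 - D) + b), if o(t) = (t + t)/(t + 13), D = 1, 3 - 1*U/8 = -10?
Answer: -111720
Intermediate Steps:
U = 104 (U = 24 - 8*(-10) = 24 + 80 = 104)
o(t) = 2*t/(13 + t) (o(t) = (2*t)/(13 + t) = 2*t/(13 + t))
b = -1040 (b = -10*104 = -1040)
(231 - 126)*(o(-11 - D) + b) = (231 - 126)*(2*(-11 - 1*1)/(13 + (-11 - 1*1)) - 1040) = 105*(2*(-11 - 1)/(13 + (-11 - 1)) - 1040) = 105*(2*(-12)/(13 - 12) - 1040) = 105*(2*(-12)/1 - 1040) = 105*(2*(-12)*1 - 1040) = 105*(-24 - 1040) = 105*(-1064) = -111720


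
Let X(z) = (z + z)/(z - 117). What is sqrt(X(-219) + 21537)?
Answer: sqrt(16886030)/28 ≈ 146.76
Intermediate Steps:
X(z) = 2*z/(-117 + z) (X(z) = (2*z)/(-117 + z) = 2*z/(-117 + z))
sqrt(X(-219) + 21537) = sqrt(2*(-219)/(-117 - 219) + 21537) = sqrt(2*(-219)/(-336) + 21537) = sqrt(2*(-219)*(-1/336) + 21537) = sqrt(73/56 + 21537) = sqrt(1206145/56) = sqrt(16886030)/28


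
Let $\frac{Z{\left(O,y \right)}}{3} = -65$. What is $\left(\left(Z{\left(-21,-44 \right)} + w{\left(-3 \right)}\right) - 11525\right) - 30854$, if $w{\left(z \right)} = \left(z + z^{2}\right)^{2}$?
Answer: $-42538$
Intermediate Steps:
$Z{\left(O,y \right)} = -195$ ($Z{\left(O,y \right)} = 3 \left(-65\right) = -195$)
$\left(\left(Z{\left(-21,-44 \right)} + w{\left(-3 \right)}\right) - 11525\right) - 30854 = \left(\left(-195 + \left(-3\right)^{2} \left(1 - 3\right)^{2}\right) - 11525\right) - 30854 = \left(\left(-195 + 9 \left(-2\right)^{2}\right) - 11525\right) - 30854 = \left(\left(-195 + 9 \cdot 4\right) - 11525\right) - 30854 = \left(\left(-195 + 36\right) - 11525\right) - 30854 = \left(-159 - 11525\right) - 30854 = -11684 - 30854 = -42538$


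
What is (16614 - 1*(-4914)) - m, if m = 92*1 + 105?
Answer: 21331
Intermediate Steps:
m = 197 (m = 92 + 105 = 197)
(16614 - 1*(-4914)) - m = (16614 - 1*(-4914)) - 1*197 = (16614 + 4914) - 197 = 21528 - 197 = 21331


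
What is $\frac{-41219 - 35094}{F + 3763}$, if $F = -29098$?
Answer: $\frac{76313}{25335} \approx 3.0122$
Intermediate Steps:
$\frac{-41219 - 35094}{F + 3763} = \frac{-41219 - 35094}{-29098 + 3763} = - \frac{76313}{-25335} = \left(-76313\right) \left(- \frac{1}{25335}\right) = \frac{76313}{25335}$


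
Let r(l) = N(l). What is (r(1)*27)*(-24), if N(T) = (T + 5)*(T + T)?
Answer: -7776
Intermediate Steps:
N(T) = 2*T*(5 + T) (N(T) = (5 + T)*(2*T) = 2*T*(5 + T))
r(l) = 2*l*(5 + l)
(r(1)*27)*(-24) = ((2*1*(5 + 1))*27)*(-24) = ((2*1*6)*27)*(-24) = (12*27)*(-24) = 324*(-24) = -7776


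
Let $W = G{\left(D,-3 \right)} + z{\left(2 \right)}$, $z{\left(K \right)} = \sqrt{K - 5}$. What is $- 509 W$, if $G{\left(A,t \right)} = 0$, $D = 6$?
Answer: $- 509 i \sqrt{3} \approx - 881.61 i$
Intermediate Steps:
$z{\left(K \right)} = \sqrt{-5 + K}$
$W = i \sqrt{3}$ ($W = 0 + \sqrt{-5 + 2} = 0 + \sqrt{-3} = 0 + i \sqrt{3} = i \sqrt{3} \approx 1.732 i$)
$- 509 W = - 509 i \sqrt{3}$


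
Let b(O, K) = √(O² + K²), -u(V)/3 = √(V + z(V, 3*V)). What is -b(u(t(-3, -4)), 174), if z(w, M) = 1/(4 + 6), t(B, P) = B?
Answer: -3*√336110/10 ≈ -173.93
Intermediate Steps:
z(w, M) = ⅒ (z(w, M) = 1/10 = ⅒)
u(V) = -3*√(⅒ + V) (u(V) = -3*√(V + ⅒) = -3*√(⅒ + V))
b(O, K) = √(K² + O²)
-b(u(t(-3, -4)), 174) = -√(174² + (-3*√(10 + 100*(-3))/10)²) = -√(30276 + (-3*√(10 - 300)/10)²) = -√(30276 + (-3*I*√290/10)²) = -√(30276 - 261/10) = -√(302499/10) = -3*√336110/10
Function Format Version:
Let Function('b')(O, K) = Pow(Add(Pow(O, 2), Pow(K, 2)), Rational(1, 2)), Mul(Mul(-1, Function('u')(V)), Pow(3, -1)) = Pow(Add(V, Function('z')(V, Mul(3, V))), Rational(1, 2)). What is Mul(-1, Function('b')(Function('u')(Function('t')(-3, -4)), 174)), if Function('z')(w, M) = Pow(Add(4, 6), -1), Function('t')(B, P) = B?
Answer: Mul(Rational(-3, 10), Pow(336110, Rational(1, 2))) ≈ -173.93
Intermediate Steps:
Function('z')(w, M) = Rational(1, 10) (Function('z')(w, M) = Pow(10, -1) = Rational(1, 10))
Function('u')(V) = Mul(-3, Pow(Add(Rational(1, 10), V), Rational(1, 2))) (Function('u')(V) = Mul(-3, Pow(Add(V, Rational(1, 10)), Rational(1, 2))) = Mul(-3, Pow(Add(Rational(1, 10), V), Rational(1, 2))))
Function('b')(O, K) = Pow(Add(Pow(K, 2), Pow(O, 2)), Rational(1, 2))
Mul(-1, Function('b')(Function('u')(Function('t')(-3, -4)), 174)) = Mul(-1, Pow(Add(Pow(174, 2), Pow(Mul(Rational(-3, 10), Pow(Add(10, Mul(100, -3)), Rational(1, 2))), 2)), Rational(1, 2))) = Mul(-1, Pow(Add(30276, Pow(Mul(Rational(-3, 10), Pow(Add(10, -300), Rational(1, 2))), 2)), Rational(1, 2))) = Mul(-1, Pow(Add(30276, Pow(Mul(Rational(-3, 10), Pow(-290, Rational(1, 2))), 2)), Rational(1, 2))) = Mul(-1, Pow(Add(30276, Pow(Mul(Rational(-3, 10), Mul(I, Pow(290, Rational(1, 2)))), 2)), Rational(1, 2))) = Mul(-1, Pow(Add(30276, Pow(Mul(Rational(-3, 10), I, Pow(290, Rational(1, 2))), 2)), Rational(1, 2))) = Mul(-1, Pow(Add(30276, Rational(-261, 10)), Rational(1, 2))) = Mul(-1, Pow(Rational(302499, 10), Rational(1, 2))) = Mul(-1, Mul(Rational(3, 10), Pow(336110, Rational(1, 2)))) = Mul(Rational(-3, 10), Pow(336110, Rational(1, 2)))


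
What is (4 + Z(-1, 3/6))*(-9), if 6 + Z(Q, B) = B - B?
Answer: 18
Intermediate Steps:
Z(Q, B) = -6 (Z(Q, B) = -6 + (B - B) = -6 + 0 = -6)
(4 + Z(-1, 3/6))*(-9) = (4 - 6)*(-9) = -2*(-9) = 18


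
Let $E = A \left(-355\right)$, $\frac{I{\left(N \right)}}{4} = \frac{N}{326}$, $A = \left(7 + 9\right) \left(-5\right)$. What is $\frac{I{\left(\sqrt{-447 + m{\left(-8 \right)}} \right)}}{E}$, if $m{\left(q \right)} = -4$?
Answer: $\frac{i \sqrt{451}}{2314600} \approx 9.1751 \cdot 10^{-6} i$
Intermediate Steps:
$A = -80$ ($A = 16 \left(-5\right) = -80$)
$I{\left(N \right)} = \frac{2 N}{163}$ ($I{\left(N \right)} = 4 \frac{N}{326} = \frac{2 N}{163}$)
$E = 28400$ ($E = \left(-80\right) \left(-355\right) = 28400$)
$\frac{I{\left(\sqrt{-447 + m{\left(-8 \right)}} \right)}}{E} = \frac{\frac{2}{163} \sqrt{-447 - 4}}{28400} = \frac{2 \sqrt{-451}}{163} \cdot \frac{1}{28400} = \frac{2 i \sqrt{451}}{163} \cdot \frac{1}{28400} = \frac{i \sqrt{451}}{2314600}$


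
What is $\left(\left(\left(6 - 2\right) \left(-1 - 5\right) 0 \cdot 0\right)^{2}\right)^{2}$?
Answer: $0$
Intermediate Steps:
$\left(\left(\left(6 - 2\right) \left(-1 - 5\right) 0 \cdot 0\right)^{2}\right)^{2} = \left(\left(4 \left(-6\right) 0 \cdot 0\right)^{2}\right)^{2} = \left(\left(\left(-24\right) 0 \cdot 0\right)^{2}\right)^{2} = \left(\left(0 \cdot 0\right)^{2}\right)^{2} = \left(0^{2}\right)^{2} = 0^{2} = 0$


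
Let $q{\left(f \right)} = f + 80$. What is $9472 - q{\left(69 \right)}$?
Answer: $9323$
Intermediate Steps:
$q{\left(f \right)} = 80 + f$
$9472 - q{\left(69 \right)} = 9472 - \left(80 + 69\right) = 9472 - 149 = 9323$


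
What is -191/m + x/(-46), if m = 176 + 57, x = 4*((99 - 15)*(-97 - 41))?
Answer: 234673/233 ≈ 1007.2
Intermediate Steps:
x = -46368 (x = 4*(84*(-138)) = 4*(-11592) = -46368)
m = 233
-191/m + x/(-46) = -191/233 - 46368/(-46) = -191*1/233 - 46368*(-1/46) = -191/233 + 1008 = 234673/233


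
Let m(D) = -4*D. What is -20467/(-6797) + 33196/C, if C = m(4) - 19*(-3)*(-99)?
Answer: -109810459/38464223 ≈ -2.8549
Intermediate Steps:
C = -5659 (C = -4*4 - 19*(-3)*(-99) = -16 + 57*(-99) = -16 - 5643 = -5659)
-20467/(-6797) + 33196/C = -20467/(-6797) + 33196/(-5659) = -20467*(-1/6797) + 33196*(-1/5659) = 20467/6797 - 33196/5659 = -109810459/38464223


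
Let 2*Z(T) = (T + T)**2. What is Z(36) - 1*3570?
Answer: -978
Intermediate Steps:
Z(T) = 2*T**2 (Z(T) = (T + T)**2/2 = (2*T)**2/2 = (4*T**2)/2 = 2*T**2)
Z(36) - 1*3570 = 2*36**2 - 1*3570 = 2*1296 - 3570 = 2592 - 3570 = -978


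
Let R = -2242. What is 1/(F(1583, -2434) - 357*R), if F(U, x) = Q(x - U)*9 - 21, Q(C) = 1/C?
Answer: 1339/1071699444 ≈ 1.2494e-6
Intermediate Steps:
Q(C) = 1/C
F(U, x) = -21 + 9/(x - U) (F(U, x) = 9/(x - U) - 21 = -21 + 9/(x - U))
1/(F(1583, -2434) - 357*R) = 1/(3*(-3 - 7*1583 + 7*(-2434))/(1583 - 1*(-2434)) - 357*(-2242)) = 1/(3*(-3 - 11081 - 17038)/(1583 + 2434) + 800394) = 1/(3*(-28122)/4017 + 800394) = 1/(3*(1/4017)*(-28122) + 800394) = 1/(-28122/1339 + 800394) = 1/(1071699444/1339) = 1339/1071699444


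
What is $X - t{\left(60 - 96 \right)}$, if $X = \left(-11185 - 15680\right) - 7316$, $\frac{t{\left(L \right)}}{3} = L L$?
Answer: $-38069$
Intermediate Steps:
$t{\left(L \right)} = 3 L^{2}$ ($t{\left(L \right)} = 3 L L = 3 L^{2}$)
$X = -34181$ ($X = -26865 - 7316 = -34181$)
$X - t{\left(60 - 96 \right)} = -34181 - 3 \left(60 - 96\right)^{2} = -34181 - 3 \left(-36\right)^{2} = -34181 - 3 \cdot 1296 = -34181 - 3888 = -38069$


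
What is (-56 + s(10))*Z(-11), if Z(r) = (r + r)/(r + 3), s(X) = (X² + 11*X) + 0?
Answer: 847/2 ≈ 423.50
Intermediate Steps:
s(X) = X² + 11*X
Z(r) = 2*r/(3 + r) (Z(r) = (2*r)/(3 + r) = 2*r/(3 + r))
(-56 + s(10))*Z(-11) = (-56 + 10*(11 + 10))*(2*(-11)/(3 - 11)) = (-56 + 10*21)*(2*(-11)/(-8)) = (-56 + 210)*(2*(-11)*(-⅛)) = 154*(11/4) = 847/2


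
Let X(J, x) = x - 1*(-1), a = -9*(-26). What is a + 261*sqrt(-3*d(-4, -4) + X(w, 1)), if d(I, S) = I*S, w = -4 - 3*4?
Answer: 234 + 261*I*sqrt(46) ≈ 234.0 + 1770.2*I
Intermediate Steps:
w = -16 (w = -4 - 12 = -16)
a = 234
X(J, x) = 1 + x (X(J, x) = x + 1 = 1 + x)
a + 261*sqrt(-3*d(-4, -4) + X(w, 1)) = 234 + 261*sqrt(-(-12)*(-4) + (1 + 1)) = 234 + 261*sqrt(-3*16 + 2) = 234 + 261*sqrt(-48 + 2) = 234 + 261*sqrt(-46) = 234 + 261*(I*sqrt(46)) = 234 + 261*I*sqrt(46)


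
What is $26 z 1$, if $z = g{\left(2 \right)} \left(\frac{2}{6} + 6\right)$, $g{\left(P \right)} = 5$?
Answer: $\frac{2470}{3} \approx 823.33$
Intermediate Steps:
$z = \frac{95}{3}$ ($z = 5 \left(\frac{2}{6} + 6\right) = 5 \left(2 \cdot \frac{1}{6} + 6\right) = 5 \left(\frac{1}{3} + 6\right) = 5 \cdot \frac{19}{3} = \frac{95}{3} \approx 31.667$)
$26 z 1 = 26 \cdot \frac{95}{3} \cdot 1 = \frac{2470}{3} \cdot 1 = \frac{2470}{3}$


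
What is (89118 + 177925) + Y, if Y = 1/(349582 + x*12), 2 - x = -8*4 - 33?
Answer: 93568128599/350386 ≈ 2.6704e+5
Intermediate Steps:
x = 67 (x = 2 - (-8*4 - 33) = 2 - (-32 - 33) = 2 - 1*(-65) = 2 + 65 = 67)
Y = 1/350386 (Y = 1/(349582 + 67*12) = 1/(349582 + 804) = 1/350386 ≈ 2.8540e-6)
(89118 + 177925) + Y = (89118 + 177925) + 1/350386 = 267043 + 1/350386 = 93568128599/350386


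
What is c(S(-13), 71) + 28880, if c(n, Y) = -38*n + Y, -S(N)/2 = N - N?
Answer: 28951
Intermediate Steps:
S(N) = 0 (S(N) = -2*(N - N) = -2*0 = 0)
c(n, Y) = Y - 38*n
c(S(-13), 71) + 28880 = (71 - 38*0) + 28880 = (71 + 0) + 28880 = 71 + 28880 = 28951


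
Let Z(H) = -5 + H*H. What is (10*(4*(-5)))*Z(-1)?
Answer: 800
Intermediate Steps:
Z(H) = -5 + H²
(10*(4*(-5)))*Z(-1) = (10*(4*(-5)))*(-5 + (-1)²) = (10*(-20))*(-5 + 1) = -200*(-4) = 800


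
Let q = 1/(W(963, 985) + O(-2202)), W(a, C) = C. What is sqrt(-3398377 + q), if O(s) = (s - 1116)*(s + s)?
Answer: 2*I*sqrt(181433507486550084654)/14613457 ≈ 1843.5*I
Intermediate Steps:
O(s) = 2*s*(-1116 + s) (O(s) = (-1116 + s)*(2*s) = 2*s*(-1116 + s))
q = 1/14613457 (q = 1/(985 + 2*(-2202)*(-1116 - 2202)) = 1/(985 + 2*(-2202)*(-3318)) = 1/(985 + 14612472) = 1/14613457 ≈ 6.8430e-8)
sqrt(-3398377 + q) = sqrt(-3398377 + 1/14613457) = sqrt(-49662036159288/14613457) = 2*I*sqrt(181433507486550084654)/14613457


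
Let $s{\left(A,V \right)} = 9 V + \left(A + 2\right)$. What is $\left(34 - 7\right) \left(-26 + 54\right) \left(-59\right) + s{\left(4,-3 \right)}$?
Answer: $-44625$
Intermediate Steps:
$s{\left(A,V \right)} = 2 + A + 9 V$ ($s{\left(A,V \right)} = 9 V + \left(2 + A\right) = 2 + A + 9 V$)
$\left(34 - 7\right) \left(-26 + 54\right) \left(-59\right) + s{\left(4,-3 \right)} = \left(34 - 7\right) \left(-26 + 54\right) \left(-59\right) + \left(2 + 4 + 9 \left(-3\right)\right) = 27 \cdot 28 \left(-59\right) + \left(2 + 4 - 27\right) = 756 \left(-59\right) - 21 = -44604 - 21 = -44625$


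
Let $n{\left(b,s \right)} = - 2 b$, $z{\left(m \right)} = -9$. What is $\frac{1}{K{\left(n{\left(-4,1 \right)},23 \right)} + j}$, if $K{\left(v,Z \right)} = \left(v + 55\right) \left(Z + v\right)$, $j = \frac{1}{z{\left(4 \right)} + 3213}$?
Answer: $\frac{3204}{6257413} \approx 0.00051203$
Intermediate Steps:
$j = \frac{1}{3204}$ ($j = \frac{1}{-9 + 3213} = \frac{1}{3204} \approx 0.00031211$)
$K{\left(v,Z \right)} = \left(55 + v\right) \left(Z + v\right)$
$\frac{1}{K{\left(n{\left(-4,1 \right)},23 \right)} + j} = \frac{1}{\left(\left(\left(-2\right) \left(-4\right)\right)^{2} + 55 \cdot 23 + 55 \left(\left(-2\right) \left(-4\right)\right) + 23 \left(\left(-2\right) \left(-4\right)\right)\right) + \frac{1}{3204}} = \frac{1}{\left(8^{2} + 1265 + 55 \cdot 8 + 23 \cdot 8\right) + \frac{1}{3204}} = \frac{1}{\left(64 + 1265 + 440 + 184\right) + \frac{1}{3204}} = \frac{1}{1953 + \frac{1}{3204}} = \frac{1}{\frac{6257413}{3204}} = \frac{3204}{6257413}$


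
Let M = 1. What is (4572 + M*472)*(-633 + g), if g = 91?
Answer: -2733848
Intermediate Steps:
(4572 + M*472)*(-633 + g) = (4572 + 1*472)*(-633 + 91) = (4572 + 472)*(-542) = 5044*(-542) = -2733848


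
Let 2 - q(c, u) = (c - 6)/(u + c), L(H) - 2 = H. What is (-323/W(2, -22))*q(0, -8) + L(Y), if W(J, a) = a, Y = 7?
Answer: 2407/88 ≈ 27.352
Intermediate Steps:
L(H) = 2 + H
q(c, u) = 2 - (-6 + c)/(c + u) (q(c, u) = 2 - (c - 6)/(u + c) = 2 - (-6 + c)/(c + u))
(-323/W(2, -22))*q(0, -8) + L(Y) = (-323/(-22))*((6 + 0 + 2*(-8))/(0 - 8)) + (2 + 7) = (-323*(-1/22))*((6 + 0 - 16)/(-8)) + 9 = 323*(-1/8*(-10))/22 + 9 = (323/22)*(5/4) + 9 = 1615/88 + 9 = 2407/88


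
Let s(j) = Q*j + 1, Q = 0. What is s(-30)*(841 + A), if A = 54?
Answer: 895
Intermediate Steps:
s(j) = 1 (s(j) = 0*j + 1 = 0 + 1 = 1)
s(-30)*(841 + A) = 1*(841 + 54) = 1*895 = 895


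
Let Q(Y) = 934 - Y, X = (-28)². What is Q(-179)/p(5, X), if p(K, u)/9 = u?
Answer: 53/336 ≈ 0.15774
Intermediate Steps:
X = 784
p(K, u) = 9*u
Q(-179)/p(5, X) = (934 - 1*(-179))/((9*784)) = (934 + 179)/7056 = 1113*(1/7056) = 53/336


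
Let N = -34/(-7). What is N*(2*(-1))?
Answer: -68/7 ≈ -9.7143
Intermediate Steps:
N = 34/7 (N = -34*(-1/7) = 34/7 ≈ 4.8571)
N*(2*(-1)) = 34*(2*(-1))/7 = (34/7)*(-2) = -68/7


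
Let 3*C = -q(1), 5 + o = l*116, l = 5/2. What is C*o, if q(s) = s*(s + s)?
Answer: -190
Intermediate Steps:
l = 5/2 (l = 5*(1/2) = 5/2 ≈ 2.5000)
q(s) = 2*s**2 (q(s) = s*(2*s) = 2*s**2)
o = 285 (o = -5 + (5/2)*116 = -5 + 290 = 285)
C = -2/3 (C = (-2*1**2)/3 = (-2)/3 = (-1*2)/3 = (1/3)*(-2) = -2/3 ≈ -0.66667)
C*o = -2/3*285 = -190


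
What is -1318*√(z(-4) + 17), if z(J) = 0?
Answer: -1318*√17 ≈ -5434.3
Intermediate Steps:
-1318*√(z(-4) + 17) = -1318*√(0 + 17) = -1318*√17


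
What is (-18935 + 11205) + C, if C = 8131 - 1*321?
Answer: 80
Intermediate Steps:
C = 7810 (C = 8131 - 321 = 7810)
(-18935 + 11205) + C = (-18935 + 11205) + 7810 = -7730 + 7810 = 80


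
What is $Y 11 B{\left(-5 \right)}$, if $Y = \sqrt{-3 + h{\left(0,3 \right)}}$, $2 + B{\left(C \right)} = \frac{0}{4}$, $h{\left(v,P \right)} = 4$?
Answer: $-22$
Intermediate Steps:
$B{\left(C \right)} = -2$ ($B{\left(C \right)} = -2 + \frac{0}{4} = -2 + 0 \cdot \frac{1}{4} = -2 + 0 = -2$)
$Y = 1$ ($Y = \sqrt{-3 + 4} = \sqrt{1} = 1$)
$Y 11 B{\left(-5 \right)} = 1 \cdot 11 \left(-2\right) = 11 \left(-2\right) = -22$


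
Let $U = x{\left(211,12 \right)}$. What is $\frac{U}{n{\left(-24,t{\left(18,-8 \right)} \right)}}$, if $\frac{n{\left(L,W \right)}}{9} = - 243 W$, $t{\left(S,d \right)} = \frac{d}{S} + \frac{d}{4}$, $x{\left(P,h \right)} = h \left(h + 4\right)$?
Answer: $\frac{32}{891} \approx 0.035915$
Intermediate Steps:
$x{\left(P,h \right)} = h \left(4 + h\right)$
$t{\left(S,d \right)} = \frac{d}{4} + \frac{d}{S}$ ($t{\left(S,d \right)} = \frac{d}{S} + d \frac{1}{4} = \frac{d}{S} + \frac{d}{4} = \frac{d}{4} + \frac{d}{S}$)
$n{\left(L,W \right)} = - 2187 W$ ($n{\left(L,W \right)} = 9 \left(- 243 W\right) = - 2187 W$)
$U = 192$ ($U = 12 \left(4 + 12\right) = 12 \cdot 16 = 192$)
$\frac{U}{n{\left(-24,t{\left(18,-8 \right)} \right)}} = \frac{192}{\left(-2187\right) \left(\frac{1}{4} \left(-8\right) - \frac{8}{18}\right)} = \frac{192}{\left(-2187\right) \left(-2 - \frac{4}{9}\right)} = \frac{192}{\left(-2187\right) \left(- \frac{22}{9}\right)} = \frac{192}{5346} = 192 \cdot \frac{1}{5346} = \frac{32}{891}$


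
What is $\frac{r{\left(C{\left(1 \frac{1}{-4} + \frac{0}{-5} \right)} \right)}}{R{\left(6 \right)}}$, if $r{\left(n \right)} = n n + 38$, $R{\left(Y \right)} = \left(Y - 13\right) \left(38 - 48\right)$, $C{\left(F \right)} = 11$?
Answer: $\frac{159}{70} \approx 2.2714$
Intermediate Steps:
$R{\left(Y \right)} = 130 - 10 Y$ ($R{\left(Y \right)} = \left(-13 + Y\right) \left(-10\right) = 130 - 10 Y$)
$r{\left(n \right)} = 38 + n^{2}$ ($r{\left(n \right)} = n^{2} + 38 = 38 + n^{2}$)
$\frac{r{\left(C{\left(1 \frac{1}{-4} + \frac{0}{-5} \right)} \right)}}{R{\left(6 \right)}} = \frac{38 + 11^{2}}{130 - 60} = \frac{38 + 121}{130 - 60} = \frac{159}{70}$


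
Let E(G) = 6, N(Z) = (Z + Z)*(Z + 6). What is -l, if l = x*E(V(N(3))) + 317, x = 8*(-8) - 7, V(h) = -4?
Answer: 109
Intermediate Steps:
N(Z) = 2*Z*(6 + Z) (N(Z) = (2*Z)*(6 + Z) = 2*Z*(6 + Z))
x = -71 (x = -64 - 7 = -71)
l = -109 (l = -71*6 + 317 = -426 + 317 = -109)
-l = -1*(-109) = 109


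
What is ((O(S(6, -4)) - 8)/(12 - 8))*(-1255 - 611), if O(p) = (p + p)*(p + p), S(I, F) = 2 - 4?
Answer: -3732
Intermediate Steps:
S(I, F) = -2
O(p) = 4*p² (O(p) = (2*p)*(2*p) = 4*p²)
((O(S(6, -4)) - 8)/(12 - 8))*(-1255 - 611) = ((4*(-2)² - 8)/(12 - 8))*(-1255 - 611) = ((4*4 - 8)/4)*(-1866) = ((16 - 8)/4)*(-1866) = ((¼)*8)*(-1866) = 2*(-1866) = -3732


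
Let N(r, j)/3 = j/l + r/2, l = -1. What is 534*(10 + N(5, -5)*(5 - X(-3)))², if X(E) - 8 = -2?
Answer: 166875/2 ≈ 83438.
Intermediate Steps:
X(E) = 6 (X(E) = 8 - 2 = 6)
N(r, j) = -3*j + 3*r/2 (N(r, j) = 3*(j/(-1) + r/2) = 3*(j*(-1) + r*(½)) = 3*(-j + r/2) = 3*(r/2 - j) = -3*j + 3*r/2)
534*(10 + N(5, -5)*(5 - X(-3)))² = 534*(10 + (-3*(-5) + (3/2)*5)*(5 - 1*6))² = 534*(10 + (15 + 15/2)*(5 - 6))² = 534*(10 + (45/2)*(-1))² = 534*(10 - 45/2)² = 534*(-25/2)² = 534*(625/4) = 166875/2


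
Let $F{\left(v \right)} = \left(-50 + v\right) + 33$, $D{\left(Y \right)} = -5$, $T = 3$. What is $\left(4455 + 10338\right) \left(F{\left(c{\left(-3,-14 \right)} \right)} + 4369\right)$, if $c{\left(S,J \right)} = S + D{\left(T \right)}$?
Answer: $64260792$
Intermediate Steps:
$c{\left(S,J \right)} = -5 + S$ ($c{\left(S,J \right)} = S - 5 = -5 + S$)
$F{\left(v \right)} = -17 + v$
$\left(4455 + 10338\right) \left(F{\left(c{\left(-3,-14 \right)} \right)} + 4369\right) = \left(4455 + 10338\right) \left(\left(-17 - 8\right) + 4369\right) = 14793 \left(\left(-17 - 8\right) + 4369\right) = 14793 \left(-25 + 4369\right) = 14793 \cdot 4344 = 64260792$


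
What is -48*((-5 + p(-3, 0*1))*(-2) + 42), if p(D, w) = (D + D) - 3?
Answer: -3360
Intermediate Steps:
p(D, w) = -3 + 2*D (p(D, w) = 2*D - 3 = -3 + 2*D)
-48*((-5 + p(-3, 0*1))*(-2) + 42) = -48*((-5 + (-3 + 2*(-3)))*(-2) + 42) = -48*((-5 + (-3 - 6))*(-2) + 42) = -48*((-5 - 9)*(-2) + 42) = -48*(-14*(-2) + 42) = -48*(28 + 42) = -48*70 = -3360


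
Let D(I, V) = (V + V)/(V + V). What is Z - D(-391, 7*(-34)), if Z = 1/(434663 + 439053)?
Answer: -873715/873716 ≈ -1.0000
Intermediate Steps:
D(I, V) = 1 (D(I, V) = (2*V)/((2*V)) = (2*V)*(1/(2*V)) = 1)
Z = 1/873716 ≈ 1.1445e-6
Z - D(-391, 7*(-34)) = 1/873716 - 1*1 = 1/873716 - 1 = -873715/873716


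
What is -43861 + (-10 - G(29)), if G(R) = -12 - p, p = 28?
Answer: -43831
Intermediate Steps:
G(R) = -40 (G(R) = -12 - 1*28 = -12 - 28 = -40)
-43861 + (-10 - G(29)) = -43861 + (-10 - 1*(-40)) = -43861 + (-10 + 40) = -43861 + 30 = -43831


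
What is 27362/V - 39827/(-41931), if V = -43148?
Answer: 285569687/904619394 ≈ 0.31568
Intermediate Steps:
27362/V - 39827/(-41931) = 27362/(-43148) - 39827/(-41931) = 27362*(-1/43148) - 39827*(-1/41931) = -13681/21574 + 39827/41931 = 285569687/904619394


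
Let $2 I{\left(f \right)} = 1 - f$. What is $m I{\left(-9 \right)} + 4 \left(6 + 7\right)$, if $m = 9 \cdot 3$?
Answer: $187$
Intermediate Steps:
$I{\left(f \right)} = \frac{1}{2} - \frac{f}{2}$ ($I{\left(f \right)} = \frac{1 - f}{2} = \frac{1}{2} - \frac{f}{2}$)
$m = 27$
$m I{\left(-9 \right)} + 4 \left(6 + 7\right) = 27 \left(\frac{1}{2} - - \frac{9}{2}\right) + 4 \left(6 + 7\right) = 27 \left(\frac{1}{2} + \frac{9}{2}\right) + 4 \cdot 13 = 27 \cdot 5 + 52 = 135 + 52 = 187$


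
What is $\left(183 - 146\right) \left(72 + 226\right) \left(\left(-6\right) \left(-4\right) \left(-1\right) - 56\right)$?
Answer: $-882080$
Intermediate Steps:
$\left(183 - 146\right) \left(72 + 226\right) \left(\left(-6\right) \left(-4\right) \left(-1\right) - 56\right) = 37 \cdot 298 \left(24 \left(-1\right) - 56\right) = 11026 \left(-24 - 56\right) = 11026 \left(-80\right) = -882080$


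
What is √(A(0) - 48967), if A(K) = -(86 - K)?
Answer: I*√49053 ≈ 221.48*I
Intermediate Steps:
A(K) = -86 + K
√(A(0) - 48967) = √((-86 + 0) - 48967) = √(-86 - 48967) = √(-49053) = I*√49053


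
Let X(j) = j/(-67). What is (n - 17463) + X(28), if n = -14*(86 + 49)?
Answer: -1296679/67 ≈ -19353.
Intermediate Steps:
n = -1890 (n = -14*135 = -1890)
X(j) = -j/67 (X(j) = j*(-1/67) = -j/67)
(n - 17463) + X(28) = (-1890 - 17463) - 1/67*28 = -19353 - 28/67 = -1296679/67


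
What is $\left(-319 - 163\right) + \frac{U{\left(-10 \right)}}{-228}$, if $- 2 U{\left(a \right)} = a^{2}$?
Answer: $- \frac{54923}{114} \approx -481.78$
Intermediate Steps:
$U{\left(a \right)} = - \frac{a^{2}}{2}$
$\left(-319 - 163\right) + \frac{U{\left(-10 \right)}}{-228} = \left(-319 - 163\right) + \frac{\left(- \frac{1}{2}\right) \left(-10\right)^{2}}{-228} = -482 + \left(- \frac{1}{2}\right) 100 \left(- \frac{1}{228}\right) = -482 - - \frac{25}{114} = -482 + \frac{25}{114} = - \frac{54923}{114}$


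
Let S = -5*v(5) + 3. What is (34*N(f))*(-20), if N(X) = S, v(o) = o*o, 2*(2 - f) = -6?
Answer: 82960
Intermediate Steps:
f = 5 (f = 2 - 1/2*(-6) = 2 + 3 = 5)
v(o) = o**2
S = -122 (S = -5*5**2 + 3 = -5*25 + 3 = -125 + 3 = -122)
N(X) = -122
(34*N(f))*(-20) = (34*(-122))*(-20) = -4148*(-20) = 82960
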